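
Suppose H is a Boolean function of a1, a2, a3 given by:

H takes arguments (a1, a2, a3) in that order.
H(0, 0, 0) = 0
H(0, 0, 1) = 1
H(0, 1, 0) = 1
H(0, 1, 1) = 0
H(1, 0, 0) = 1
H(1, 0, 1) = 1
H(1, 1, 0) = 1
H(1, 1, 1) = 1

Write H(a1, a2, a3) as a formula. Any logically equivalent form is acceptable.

H is 0 on only 2 rows — (0,0,0), (0,1,1). Writing each as a minterm (¬a1·¬a2·¬a3, ¬a1·a2·a3) and OR-ing them characterizes exactly where H=0, so H is the negation of that disjunction.

H(a1, a2, a3) = ~(((~a1 & ~a2) & ~a3) | ((~a1 & a2) & a3))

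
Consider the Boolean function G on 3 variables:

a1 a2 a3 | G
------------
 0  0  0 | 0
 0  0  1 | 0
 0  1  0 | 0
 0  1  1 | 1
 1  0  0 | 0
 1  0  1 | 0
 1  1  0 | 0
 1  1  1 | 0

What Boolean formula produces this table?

Only row (0,1,1) gives 1. That row's minterm ¬a1·a2·a3 is G directly.

G(a1, a2, a3) = (¬a1 ∧ a2) ∧ a3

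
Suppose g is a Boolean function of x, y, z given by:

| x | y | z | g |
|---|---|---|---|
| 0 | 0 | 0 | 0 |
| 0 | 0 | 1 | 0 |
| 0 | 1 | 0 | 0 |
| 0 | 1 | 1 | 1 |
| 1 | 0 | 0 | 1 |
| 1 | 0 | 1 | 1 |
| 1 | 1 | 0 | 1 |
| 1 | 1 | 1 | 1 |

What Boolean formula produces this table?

g is 0 on only 3 rows — (0,0,0), (0,0,1), (0,1,0). Writing each as a minterm (¬x·¬y·¬z, ¬x·¬y·z, ¬x·y·¬z) and OR-ing them characterizes exactly where g=0, so g is the negation of that disjunction.

g(x, y, z) = ¬((((¬x ∧ ¬y) ∧ ¬z) ∨ ((¬x ∧ ¬y) ∧ z)) ∨ ((¬x ∧ y) ∧ ¬z))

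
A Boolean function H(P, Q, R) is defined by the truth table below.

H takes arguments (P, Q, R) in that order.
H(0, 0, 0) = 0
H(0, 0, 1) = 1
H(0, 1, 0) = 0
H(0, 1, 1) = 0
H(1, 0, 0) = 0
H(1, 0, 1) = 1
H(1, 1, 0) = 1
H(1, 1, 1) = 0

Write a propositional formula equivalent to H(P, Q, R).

H(P, Q, R) = (((NOT P AND NOT Q) AND R) OR ((P AND NOT Q) AND R)) OR ((P AND Q) AND NOT R)

Collect the rows where H=1 — (0,0,1), (1,0,1), (1,1,0) — and write one minterm per row: ¬P·¬Q·R, P·¬Q·R, P·Q·¬R. Their union (logical OR) reproduces the table exactly.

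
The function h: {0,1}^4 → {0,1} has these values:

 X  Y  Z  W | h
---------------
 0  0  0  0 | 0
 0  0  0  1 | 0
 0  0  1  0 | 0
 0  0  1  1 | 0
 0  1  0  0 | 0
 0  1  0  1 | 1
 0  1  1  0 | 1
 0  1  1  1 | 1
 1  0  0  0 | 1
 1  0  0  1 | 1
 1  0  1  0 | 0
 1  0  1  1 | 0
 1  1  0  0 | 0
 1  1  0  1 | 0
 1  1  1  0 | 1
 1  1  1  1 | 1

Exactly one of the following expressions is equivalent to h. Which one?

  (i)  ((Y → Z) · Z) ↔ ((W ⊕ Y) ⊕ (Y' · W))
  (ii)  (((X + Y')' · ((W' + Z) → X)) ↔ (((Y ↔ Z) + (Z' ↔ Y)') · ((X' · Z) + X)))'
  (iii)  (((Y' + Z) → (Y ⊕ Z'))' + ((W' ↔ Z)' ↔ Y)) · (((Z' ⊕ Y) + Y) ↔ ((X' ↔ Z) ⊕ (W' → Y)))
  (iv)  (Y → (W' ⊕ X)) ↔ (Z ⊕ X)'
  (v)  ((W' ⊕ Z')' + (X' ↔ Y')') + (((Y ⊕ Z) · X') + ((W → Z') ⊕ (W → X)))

(i) disagrees with h on (0,0,0,0) (formula → 1, table → 0); rule it out.
(iii) disagrees with h on (0,0,0,1) (formula → 1, table → 0); rule it out.
(iv) disagrees with h on (0,0,0,0) (formula → 1, table → 0); rule it out.
(v) disagrees with h on (0,0,0,0) (formula → 1, table → 0); rule it out.
(ii) is the remaining candidate, and it agrees with h on all 16 inputs.

ii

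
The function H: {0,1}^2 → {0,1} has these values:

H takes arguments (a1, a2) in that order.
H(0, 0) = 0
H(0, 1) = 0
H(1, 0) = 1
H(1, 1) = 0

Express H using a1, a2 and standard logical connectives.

1 only at (1,0): a1 AND NOT a2.

H(a1, a2) = a1 & ~a2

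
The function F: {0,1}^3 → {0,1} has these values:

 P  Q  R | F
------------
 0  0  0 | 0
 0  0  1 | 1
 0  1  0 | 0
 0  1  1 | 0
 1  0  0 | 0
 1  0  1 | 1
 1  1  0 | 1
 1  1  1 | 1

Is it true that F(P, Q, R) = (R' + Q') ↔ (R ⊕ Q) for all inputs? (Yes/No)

Check the formula against F row by row:
  P=0, Q=0, R=0: formula gives 0, F = 0 ✓
  P=0, Q=0, R=1: formula gives 1, F = 1 ✓
  P=0, Q=1, R=0: formula gives 1, but F = 0 ✗
Since they disagree at (0,1,0), the expression is not a correct formula for F.

No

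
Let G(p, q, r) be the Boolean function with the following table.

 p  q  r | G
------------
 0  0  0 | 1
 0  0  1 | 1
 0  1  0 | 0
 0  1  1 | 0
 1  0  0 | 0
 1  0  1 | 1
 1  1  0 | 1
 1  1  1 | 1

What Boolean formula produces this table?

The 0-rows are (0,1,0), (0,1,1), (1,0,0). Take each as a conjunction (¬p·q·¬r, ¬p·q·r, p·¬q·¬r), form their disjunction, and complement — that gives a formula that is 1 everywhere G is.

G(p, q, r) = not ((((not p and q) and not r) or ((not p and q) and r)) or ((p and not q) and not r))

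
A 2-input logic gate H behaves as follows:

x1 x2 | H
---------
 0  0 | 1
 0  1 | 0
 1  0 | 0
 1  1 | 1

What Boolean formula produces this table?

The output is 1 exactly when an even number of inputs are 1 — the complement of 2-way XOR.

H(x1, x2) = (x1 ⊕ x2)'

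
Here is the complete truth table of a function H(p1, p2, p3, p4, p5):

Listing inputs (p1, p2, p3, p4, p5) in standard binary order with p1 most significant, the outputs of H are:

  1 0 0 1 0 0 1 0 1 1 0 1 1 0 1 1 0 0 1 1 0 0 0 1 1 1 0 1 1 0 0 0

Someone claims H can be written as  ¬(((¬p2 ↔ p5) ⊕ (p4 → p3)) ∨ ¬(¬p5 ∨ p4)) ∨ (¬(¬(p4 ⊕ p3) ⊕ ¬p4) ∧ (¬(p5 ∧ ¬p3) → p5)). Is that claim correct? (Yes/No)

No

Check the formula against H row by row:
  p1=0, p2=0, p3=0, p4=0, p5=0: formula gives 0, but H = 1 ✗
Since they disagree at (0,0,0,0,0), the expression is not a correct formula for H.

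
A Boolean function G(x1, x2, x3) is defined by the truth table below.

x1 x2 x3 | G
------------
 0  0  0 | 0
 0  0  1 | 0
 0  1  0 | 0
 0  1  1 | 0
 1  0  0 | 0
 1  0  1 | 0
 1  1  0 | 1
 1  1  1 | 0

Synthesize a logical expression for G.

G is 1 on exactly one input, (1,1,0), whose minterm is x1·x2·¬x3. So G is just that conjunction.

G(x1, x2, x3) = (x1 · x2) · x3'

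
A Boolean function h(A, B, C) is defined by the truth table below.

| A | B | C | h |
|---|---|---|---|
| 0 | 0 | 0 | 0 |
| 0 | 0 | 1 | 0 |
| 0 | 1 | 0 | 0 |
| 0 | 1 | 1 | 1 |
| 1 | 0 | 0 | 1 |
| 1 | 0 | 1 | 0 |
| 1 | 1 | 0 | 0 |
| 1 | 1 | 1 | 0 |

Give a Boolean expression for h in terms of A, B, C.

h(A, B, C) = ((not A and B) and C) or ((A and not B) and not C)

h=1 on 2 inputs: (0,1,1), (1,0,0). Reading each as a conjunction of literals (¬A·B·C, A·¬B·¬C) and taking the OR gives the canonical DNF.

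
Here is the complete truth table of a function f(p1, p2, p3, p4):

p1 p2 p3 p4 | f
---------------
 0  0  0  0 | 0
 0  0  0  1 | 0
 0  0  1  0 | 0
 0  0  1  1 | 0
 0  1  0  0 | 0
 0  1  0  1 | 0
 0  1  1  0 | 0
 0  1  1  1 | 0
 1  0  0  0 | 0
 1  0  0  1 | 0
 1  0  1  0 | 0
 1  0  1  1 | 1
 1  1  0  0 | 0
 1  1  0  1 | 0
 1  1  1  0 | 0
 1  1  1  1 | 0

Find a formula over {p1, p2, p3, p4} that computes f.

f is 1 on exactly one input, (1,0,1,1), whose minterm is p1·¬p2·p3·p4. So f is just that conjunction.

f(p1, p2, p3, p4) = ((p1 & ~p2) & p3) & p4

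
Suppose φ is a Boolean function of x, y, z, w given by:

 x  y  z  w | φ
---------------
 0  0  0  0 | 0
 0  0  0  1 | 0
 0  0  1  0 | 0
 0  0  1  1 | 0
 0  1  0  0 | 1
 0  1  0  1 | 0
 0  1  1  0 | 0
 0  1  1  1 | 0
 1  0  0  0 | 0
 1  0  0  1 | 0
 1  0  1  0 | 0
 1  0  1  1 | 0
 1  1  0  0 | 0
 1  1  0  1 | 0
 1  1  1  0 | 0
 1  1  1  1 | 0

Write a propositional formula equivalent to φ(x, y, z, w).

Only row (0,1,0,0) gives 1. That row's minterm ¬x·y·¬z·¬w is φ directly.

φ(x, y, z, w) = ((not x and y) and not z) and not w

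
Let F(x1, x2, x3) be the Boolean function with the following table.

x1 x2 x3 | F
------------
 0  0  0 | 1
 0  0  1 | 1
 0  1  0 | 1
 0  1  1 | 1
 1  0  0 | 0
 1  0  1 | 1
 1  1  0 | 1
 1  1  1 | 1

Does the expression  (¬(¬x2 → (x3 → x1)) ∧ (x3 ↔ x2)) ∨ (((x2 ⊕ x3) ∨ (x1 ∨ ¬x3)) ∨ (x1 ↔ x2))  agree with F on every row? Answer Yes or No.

Evaluate (¬(¬x2 → (x3 → x1)) ∧ (x3 ↔ x2)) ∨ (((x2 ⊕ x3) ∨ (x1 ∨ ¬x3)) ∨ (x1 ↔ x2)) on each row and compare to F:
  x1=0, x2=0, x3=0: formula gives 1, F = 1 ✓
  x1=0, x2=0, x3=1: formula gives 1, F = 1 ✓
  x1=0, x2=1, x3=0: formula gives 1, F = 1 ✓
  x1=0, x2=1, x3=1: formula gives 0, but F = 1 ✗
A single disagreement suffices: at (0,1,1) they differ, so the formula does not compute F.

No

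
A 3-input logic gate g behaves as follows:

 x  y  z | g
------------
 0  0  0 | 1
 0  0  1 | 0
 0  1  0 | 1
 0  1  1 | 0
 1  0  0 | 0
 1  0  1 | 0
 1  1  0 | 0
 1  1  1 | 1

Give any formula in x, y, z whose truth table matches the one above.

g=1 on 3 inputs: (0,0,0), (0,1,0), (1,1,1). Reading each as a conjunction of literals (¬x·¬y·¬z, ¬x·y·¬z, x·y·z) and taking the OR gives the canonical DNF.

g(x, y, z) = (((not x and not y) and not z) or ((not x and y) and not z)) or ((x and y) and z)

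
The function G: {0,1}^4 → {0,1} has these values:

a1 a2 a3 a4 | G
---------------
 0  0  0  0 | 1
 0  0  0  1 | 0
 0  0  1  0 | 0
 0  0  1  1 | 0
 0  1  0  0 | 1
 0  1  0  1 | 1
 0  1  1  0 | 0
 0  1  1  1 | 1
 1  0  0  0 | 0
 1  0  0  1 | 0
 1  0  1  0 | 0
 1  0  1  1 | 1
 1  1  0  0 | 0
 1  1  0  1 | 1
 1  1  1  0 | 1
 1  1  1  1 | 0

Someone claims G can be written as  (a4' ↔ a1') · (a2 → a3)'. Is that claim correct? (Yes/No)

No

Check the formula against G row by row:
  a1=0, a2=0, a3=0, a4=0: formula gives 0, but G = 1 ✗
A single disagreement suffices: at (0,0,0,0) they differ, so the formula does not compute G.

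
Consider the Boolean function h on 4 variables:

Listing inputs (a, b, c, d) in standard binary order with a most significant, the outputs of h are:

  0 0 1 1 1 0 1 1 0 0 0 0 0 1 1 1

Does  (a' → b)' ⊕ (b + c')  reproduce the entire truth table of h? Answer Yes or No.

No

Check the formula against h row by row:
  a=0, b=0, c=0, d=0: formula gives 0, h = 0 ✓
  a=0, b=0, c=0, d=1: formula gives 0, h = 0 ✓
  a=0, b=0, c=1, d=0: formula gives 1, h = 1 ✓
  a=0, b=0, c=1, d=1: formula gives 1, h = 1 ✓
  …
  a=0, b=1, c=0, d=1: formula gives 1, but h = 0 ✗
Since they disagree at (0,1,0,1), the expression is not a correct formula for h.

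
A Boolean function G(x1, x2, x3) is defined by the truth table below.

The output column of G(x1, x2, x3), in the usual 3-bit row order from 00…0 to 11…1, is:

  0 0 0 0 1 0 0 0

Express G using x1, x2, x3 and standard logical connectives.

G is 1 on exactly one input, (1,0,0), whose minterm is x1·¬x2·¬x3. So G is just that conjunction.

G(x1, x2, x3) = (x1 ∧ ¬x2) ∧ ¬x3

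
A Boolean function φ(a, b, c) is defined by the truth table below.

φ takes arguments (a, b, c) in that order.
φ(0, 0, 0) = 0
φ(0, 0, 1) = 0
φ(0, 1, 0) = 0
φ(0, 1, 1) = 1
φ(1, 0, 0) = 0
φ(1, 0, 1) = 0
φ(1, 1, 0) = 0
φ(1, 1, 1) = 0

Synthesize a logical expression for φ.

Only row (0,1,1) gives 1. That row's minterm ¬a·b·c is φ directly.

φ(a, b, c) = (a' · b) · c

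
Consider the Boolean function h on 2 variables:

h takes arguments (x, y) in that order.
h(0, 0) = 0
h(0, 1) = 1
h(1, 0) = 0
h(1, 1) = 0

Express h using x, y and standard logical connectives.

1 only at (0,1): NOT x AND y.

h(x, y) = ~x & y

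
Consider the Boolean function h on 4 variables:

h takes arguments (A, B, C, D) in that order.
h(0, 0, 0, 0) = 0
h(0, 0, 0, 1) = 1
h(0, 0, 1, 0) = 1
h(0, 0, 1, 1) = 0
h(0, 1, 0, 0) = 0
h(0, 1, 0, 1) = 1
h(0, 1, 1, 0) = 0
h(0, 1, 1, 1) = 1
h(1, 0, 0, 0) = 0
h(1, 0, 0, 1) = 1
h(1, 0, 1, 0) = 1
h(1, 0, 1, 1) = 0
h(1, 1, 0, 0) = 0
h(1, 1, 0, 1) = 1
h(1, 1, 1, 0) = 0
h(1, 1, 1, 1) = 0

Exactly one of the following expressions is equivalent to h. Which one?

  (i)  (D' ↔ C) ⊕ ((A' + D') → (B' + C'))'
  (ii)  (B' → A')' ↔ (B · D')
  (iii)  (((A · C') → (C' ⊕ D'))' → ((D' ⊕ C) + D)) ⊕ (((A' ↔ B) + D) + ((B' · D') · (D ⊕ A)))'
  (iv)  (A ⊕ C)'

(ii) disagrees with h on (0,0,0,0) (formula → 1, table → 0); rule it out.
(iii) disagrees with h on (0,0,1,0) (formula → 0, table → 1); rule it out.
(iv) disagrees with h on (0,0,0,0) (formula → 1, table → 0); rule it out.
That leaves (i). Evaluating it on every row reproduces the table of h exactly.

i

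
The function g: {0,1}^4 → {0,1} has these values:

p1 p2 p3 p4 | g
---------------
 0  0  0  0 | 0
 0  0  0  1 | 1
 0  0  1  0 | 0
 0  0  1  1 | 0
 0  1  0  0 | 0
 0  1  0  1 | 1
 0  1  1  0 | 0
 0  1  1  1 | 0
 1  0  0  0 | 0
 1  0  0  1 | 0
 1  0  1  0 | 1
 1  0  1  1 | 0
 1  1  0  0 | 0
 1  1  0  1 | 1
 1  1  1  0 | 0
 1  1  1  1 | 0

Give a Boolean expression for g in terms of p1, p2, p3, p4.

g(p1, p2, p3, p4) = (((((p1' · p2') · p3') · p4) + (((p1' · p2) · p3') · p4)) + (((p1 · p2') · p3) · p4')) + (((p1 · p2) · p3') · p4)

The 1-rows are (0,0,0,1), (0,1,0,1), (1,0,1,0), (1,1,0,1). Each contributes one minterm — ¬p1·¬p2·¬p3·p4; ¬p1·p2·¬p3·p4; p1·¬p2·p3·¬p4; p1·p2·¬p3·p4 — and their disjunction is a sum-of-products form of g.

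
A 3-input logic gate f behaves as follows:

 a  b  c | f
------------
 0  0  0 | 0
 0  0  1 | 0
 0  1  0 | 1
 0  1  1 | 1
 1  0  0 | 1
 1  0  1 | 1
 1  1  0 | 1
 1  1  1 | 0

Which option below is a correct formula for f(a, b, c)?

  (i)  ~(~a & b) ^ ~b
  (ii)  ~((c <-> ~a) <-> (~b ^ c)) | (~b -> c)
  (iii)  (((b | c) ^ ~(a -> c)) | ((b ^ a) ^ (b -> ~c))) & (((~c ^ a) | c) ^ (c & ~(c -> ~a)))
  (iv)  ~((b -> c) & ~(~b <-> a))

iv

(i) fails at (0,1,0): the formula yields 0, f is 1.
(ii) fails at (0,0,0): the formula yields 1, f is 0.
(iii) fails at (0,0,0): the formula yields 1, f is 0.
(iv) is the remaining candidate, and it agrees with f on all 8 inputs.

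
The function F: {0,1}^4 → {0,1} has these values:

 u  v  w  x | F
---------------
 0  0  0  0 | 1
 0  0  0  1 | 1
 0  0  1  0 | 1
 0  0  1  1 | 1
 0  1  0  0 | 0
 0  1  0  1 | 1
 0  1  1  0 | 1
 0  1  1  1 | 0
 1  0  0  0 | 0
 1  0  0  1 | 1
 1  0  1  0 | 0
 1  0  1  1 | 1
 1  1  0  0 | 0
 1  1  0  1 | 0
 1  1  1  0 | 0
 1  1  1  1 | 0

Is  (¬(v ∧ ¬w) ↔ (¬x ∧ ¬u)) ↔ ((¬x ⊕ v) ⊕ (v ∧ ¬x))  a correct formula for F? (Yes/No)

No

Test each input against both F and the formula:
  u=0, v=0, w=0, x=0: formula gives 1, F = 1 ✓
  u=0, v=0, w=0, x=1: formula gives 1, F = 1 ✓
  u=0, v=0, w=1, x=0: formula gives 1, F = 1 ✓
  u=0, v=0, w=1, x=1: formula gives 1, F = 1 ✓
  …
  u=1, v=1, w=0, x=0: formula gives 1, but F = 0 ✗
A single disagreement suffices: at (1,1,0,0) they differ, so the formula does not compute F.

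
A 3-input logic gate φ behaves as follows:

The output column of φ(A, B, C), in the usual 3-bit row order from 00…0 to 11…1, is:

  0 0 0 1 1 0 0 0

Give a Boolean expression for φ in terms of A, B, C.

φ(A, B, C) = ((~A & B) & C) | ((A & ~B) & ~C)

The 1-rows are (0,1,1), (1,0,0). Each contributes one minterm — ¬A·B·C; A·¬B·¬C — and their disjunction is a sum-of-products form of φ.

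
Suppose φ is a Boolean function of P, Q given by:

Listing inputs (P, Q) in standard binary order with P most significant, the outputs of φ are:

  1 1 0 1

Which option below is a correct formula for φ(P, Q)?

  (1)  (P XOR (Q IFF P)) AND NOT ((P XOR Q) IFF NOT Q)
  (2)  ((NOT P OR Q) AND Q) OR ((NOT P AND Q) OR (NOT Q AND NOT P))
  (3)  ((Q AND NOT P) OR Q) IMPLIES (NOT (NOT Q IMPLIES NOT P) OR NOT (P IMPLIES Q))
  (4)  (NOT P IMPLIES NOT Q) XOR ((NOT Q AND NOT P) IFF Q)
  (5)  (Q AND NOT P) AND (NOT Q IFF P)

(1): at (0,1) it gives 0, but φ = 1 — eliminated.
(3): at (0,1) it gives 0, but φ = 1 — eliminated.
(4): at (0,1) it gives 0, but φ = 1 — eliminated.
(5): at (0,0) it gives 0, but φ = 1 — eliminated.
Only (2) survives; checking it on all 4 rows confirms it matches φ.

2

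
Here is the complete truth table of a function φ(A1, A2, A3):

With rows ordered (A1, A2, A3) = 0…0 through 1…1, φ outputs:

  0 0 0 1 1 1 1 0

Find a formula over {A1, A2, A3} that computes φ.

Collect the rows where φ=1 — (0,1,1), (1,0,0), (1,0,1), (1,1,0) — and write one minterm per row: ¬A1·A2·A3, A1·¬A2·¬A3, A1·¬A2·A3, A1·A2·¬A3. Their union (logical OR) reproduces the table exactly.

φ(A1, A2, A3) = ((((NOT A1 AND A2) AND A3) OR ((A1 AND NOT A2) AND NOT A3)) OR ((A1 AND NOT A2) AND A3)) OR ((A1 AND A2) AND NOT A3)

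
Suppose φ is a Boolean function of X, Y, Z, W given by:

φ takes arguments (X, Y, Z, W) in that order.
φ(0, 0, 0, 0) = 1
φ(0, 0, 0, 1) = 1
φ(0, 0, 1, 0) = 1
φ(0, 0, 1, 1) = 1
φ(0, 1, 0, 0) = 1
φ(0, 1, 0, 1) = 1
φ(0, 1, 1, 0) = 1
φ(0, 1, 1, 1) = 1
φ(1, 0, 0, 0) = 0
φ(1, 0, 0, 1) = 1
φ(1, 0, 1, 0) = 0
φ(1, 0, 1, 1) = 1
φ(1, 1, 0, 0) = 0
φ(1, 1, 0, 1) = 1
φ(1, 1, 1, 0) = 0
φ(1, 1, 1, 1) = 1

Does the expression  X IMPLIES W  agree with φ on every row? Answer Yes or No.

Yes

Check the formula against φ row by row:
  X=0, Y=0, Z=0, W=0: formula gives 1, φ = 1 ✓
  X=0, Y=0, Z=0, W=1: formula gives 1, φ = 1 ✓
  X=0, Y=0, Z=1, W=0: formula gives 1, φ = 1 ✓
  X=0, Y=0, Z=1, W=1: formula gives 1, φ = 1 ✓
  …and likewise for the remaining 12 rows.
All 16 rows match — the expression computes φ exactly.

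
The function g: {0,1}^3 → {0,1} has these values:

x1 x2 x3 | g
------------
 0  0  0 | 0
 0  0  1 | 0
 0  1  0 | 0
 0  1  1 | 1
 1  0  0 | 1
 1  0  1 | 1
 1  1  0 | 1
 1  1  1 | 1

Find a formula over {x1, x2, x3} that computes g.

The 0-rows are (0,0,0), (0,0,1), (0,1,0). Take each as a conjunction (¬x1·¬x2·¬x3, ¬x1·¬x2·x3, ¬x1·x2·¬x3), form their disjunction, and complement — that gives a formula that is 1 everywhere g is.

g(x1, x2, x3) = not ((((not x1 and not x2) and not x3) or ((not x1 and not x2) and x3)) or ((not x1 and x2) and not x3))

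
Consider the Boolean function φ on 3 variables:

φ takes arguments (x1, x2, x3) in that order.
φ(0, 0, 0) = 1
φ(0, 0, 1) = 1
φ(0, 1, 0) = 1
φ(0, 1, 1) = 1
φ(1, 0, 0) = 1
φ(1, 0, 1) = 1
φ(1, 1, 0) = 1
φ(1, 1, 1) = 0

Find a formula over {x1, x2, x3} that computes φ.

φ(x1, x2, x3) = NOT ((x1 AND x2) AND x3)

φ is 0 on exactly one input, (1,1,1), whose minterm is x1·x2·x3. So φ is the negation of that single conjunction.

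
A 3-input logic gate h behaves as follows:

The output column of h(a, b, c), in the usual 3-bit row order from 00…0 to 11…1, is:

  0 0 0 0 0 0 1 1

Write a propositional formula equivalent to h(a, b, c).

h(a, b, c) = ((a ∧ b) ∧ ¬c) ∨ ((a ∧ b) ∧ c)

h=1 on 2 inputs: (1,1,0), (1,1,1). Reading each as a conjunction of literals (a·b·¬c, a·b·c) and taking the OR gives the canonical DNF.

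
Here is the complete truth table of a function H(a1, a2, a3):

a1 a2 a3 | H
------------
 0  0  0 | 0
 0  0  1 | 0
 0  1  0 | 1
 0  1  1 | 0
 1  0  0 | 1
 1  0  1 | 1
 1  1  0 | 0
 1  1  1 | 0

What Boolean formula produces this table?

The 1-rows are (0,1,0), (1,0,0), (1,0,1). Each contributes one minterm — ¬a1·a2·¬a3; a1·¬a2·¬a3; a1·¬a2·a3 — and their disjunction is a sum-of-products form of H.

H(a1, a2, a3) = (((¬a1 ∧ a2) ∧ ¬a3) ∨ ((a1 ∧ ¬a2) ∧ ¬a3)) ∨ ((a1 ∧ ¬a2) ∧ a3)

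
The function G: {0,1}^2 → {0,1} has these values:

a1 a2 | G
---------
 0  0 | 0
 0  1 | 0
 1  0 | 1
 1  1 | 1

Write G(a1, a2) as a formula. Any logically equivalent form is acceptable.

The output simply equals a1.

G(a1, a2) = a1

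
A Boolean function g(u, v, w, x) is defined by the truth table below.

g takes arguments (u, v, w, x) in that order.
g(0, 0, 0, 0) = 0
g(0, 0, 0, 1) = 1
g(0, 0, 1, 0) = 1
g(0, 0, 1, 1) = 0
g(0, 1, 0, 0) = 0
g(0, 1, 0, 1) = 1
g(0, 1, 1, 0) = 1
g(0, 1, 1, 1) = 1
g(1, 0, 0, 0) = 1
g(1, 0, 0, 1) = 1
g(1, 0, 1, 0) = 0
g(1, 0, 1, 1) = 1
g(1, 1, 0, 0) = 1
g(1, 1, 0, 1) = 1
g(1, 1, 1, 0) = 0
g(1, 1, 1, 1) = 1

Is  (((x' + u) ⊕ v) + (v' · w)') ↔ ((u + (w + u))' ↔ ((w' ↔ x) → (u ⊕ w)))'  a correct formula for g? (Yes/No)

Yes

Evaluate (((x' + u) ⊕ v) + (v' · w)') ↔ ((u + (w + u))' ↔ ((w' ↔ x) → (u ⊕ w)))' on each row and compare to g:
  u=0, v=0, w=0, x=0: formula gives 0, g = 0 ✓
  u=0, v=0, w=0, x=1: formula gives 1, g = 1 ✓
  u=0, v=0, w=1, x=0: formula gives 1, g = 1 ✓
  u=0, v=0, w=1, x=1: formula gives 0, g = 0 ✓
  … (the remaining 12 rows also agree.)
All 16 rows match — the expression computes g exactly.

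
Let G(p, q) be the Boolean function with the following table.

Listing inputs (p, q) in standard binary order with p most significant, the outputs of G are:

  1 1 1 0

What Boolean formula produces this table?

G(p, q) = ¬(p ∧ q)

Only row (1,1) gives 0. So G is 1 everywhere except there — the complement of the minterm p·q.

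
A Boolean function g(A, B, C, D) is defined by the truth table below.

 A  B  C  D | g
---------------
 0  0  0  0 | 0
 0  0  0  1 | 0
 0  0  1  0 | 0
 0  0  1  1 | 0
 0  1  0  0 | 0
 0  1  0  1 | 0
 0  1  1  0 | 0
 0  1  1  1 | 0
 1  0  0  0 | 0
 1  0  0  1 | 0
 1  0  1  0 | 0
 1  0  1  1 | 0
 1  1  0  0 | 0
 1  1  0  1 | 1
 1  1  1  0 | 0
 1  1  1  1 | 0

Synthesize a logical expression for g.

g(A, B, C, D) = ((A and B) and not C) and D

g is 1 on exactly one input, (1,1,0,1), whose minterm is A·B·¬C·D. So g is just that conjunction.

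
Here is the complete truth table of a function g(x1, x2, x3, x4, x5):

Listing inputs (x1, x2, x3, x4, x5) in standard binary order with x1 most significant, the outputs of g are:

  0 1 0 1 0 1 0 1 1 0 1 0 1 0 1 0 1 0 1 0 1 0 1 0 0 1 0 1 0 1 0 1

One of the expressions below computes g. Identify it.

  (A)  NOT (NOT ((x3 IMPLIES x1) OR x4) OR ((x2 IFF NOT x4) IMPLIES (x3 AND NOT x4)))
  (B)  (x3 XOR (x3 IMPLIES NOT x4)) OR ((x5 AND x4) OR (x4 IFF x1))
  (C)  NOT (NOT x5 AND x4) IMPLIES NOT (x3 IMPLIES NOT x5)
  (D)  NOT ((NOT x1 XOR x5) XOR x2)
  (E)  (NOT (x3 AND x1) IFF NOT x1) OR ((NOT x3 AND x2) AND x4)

(A): at (0,0,0,0,1) it gives 0, but g = 1 — eliminated.
(B): at (0,0,0,0,0) it gives 1, but g = 0 — eliminated.
(C): at (0,0,0,0,1) it gives 0, but g = 1 — eliminated.
(E): at (0,0,0,0,0) it gives 1, but g = 0 — eliminated.
Only (D) survives; checking it on all 32 rows confirms it matches g.

D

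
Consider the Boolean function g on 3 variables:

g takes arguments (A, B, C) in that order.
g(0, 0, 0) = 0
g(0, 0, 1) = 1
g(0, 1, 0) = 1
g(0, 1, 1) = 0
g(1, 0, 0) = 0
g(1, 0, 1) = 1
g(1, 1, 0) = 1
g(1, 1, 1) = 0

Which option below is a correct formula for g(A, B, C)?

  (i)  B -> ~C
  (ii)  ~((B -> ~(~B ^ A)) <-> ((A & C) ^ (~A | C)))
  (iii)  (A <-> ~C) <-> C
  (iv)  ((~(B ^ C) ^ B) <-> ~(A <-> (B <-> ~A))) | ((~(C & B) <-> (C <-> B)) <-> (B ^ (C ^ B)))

(i) fails at (0,0,0): the formula yields 1, g is 0.
(ii) fails at (0,0,1): the formula yields 0, g is 1.
(iii) fails at (0,0,0): the formula yields 1, g is 0.
Only (iv) survives; checking it on all 8 rows confirms it matches g.

iv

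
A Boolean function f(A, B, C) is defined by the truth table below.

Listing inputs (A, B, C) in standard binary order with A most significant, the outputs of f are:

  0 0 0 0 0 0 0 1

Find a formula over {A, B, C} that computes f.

The output is 1 only when every input is 1 — the AND of all inputs.

f(A, B, C) = (A & B) & C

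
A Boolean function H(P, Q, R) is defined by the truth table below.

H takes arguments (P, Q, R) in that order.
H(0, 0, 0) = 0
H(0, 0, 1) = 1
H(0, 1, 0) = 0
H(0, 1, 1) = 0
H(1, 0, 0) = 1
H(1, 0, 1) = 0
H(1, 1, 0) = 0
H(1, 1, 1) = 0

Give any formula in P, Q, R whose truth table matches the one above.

H(P, Q, R) = ((~P & ~Q) & R) | ((P & ~Q) & ~R)

The 1-rows are (0,0,1), (1,0,0). Each contributes one minterm — ¬P·¬Q·R; P·¬Q·¬R — and their disjunction is a sum-of-products form of H.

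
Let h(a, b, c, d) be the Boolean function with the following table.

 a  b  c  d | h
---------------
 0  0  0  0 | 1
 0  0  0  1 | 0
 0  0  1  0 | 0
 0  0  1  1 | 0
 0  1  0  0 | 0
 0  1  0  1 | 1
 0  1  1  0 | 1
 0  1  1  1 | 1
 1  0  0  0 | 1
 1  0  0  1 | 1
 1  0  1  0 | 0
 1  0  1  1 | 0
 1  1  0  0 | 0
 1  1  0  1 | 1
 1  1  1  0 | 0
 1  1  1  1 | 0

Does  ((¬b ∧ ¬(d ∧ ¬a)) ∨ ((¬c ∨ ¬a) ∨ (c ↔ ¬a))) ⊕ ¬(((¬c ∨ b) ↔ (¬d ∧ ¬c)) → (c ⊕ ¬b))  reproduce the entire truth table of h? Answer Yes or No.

Test each input against both h and the formula:
  a=0, b=0, c=0, d=0: formula gives 1, h = 1 ✓
  a=0, b=0, c=0, d=1: formula gives 1, but h = 0 ✗
A single disagreement suffices: at (0,0,0,1) they differ, so the formula does not compute h.

No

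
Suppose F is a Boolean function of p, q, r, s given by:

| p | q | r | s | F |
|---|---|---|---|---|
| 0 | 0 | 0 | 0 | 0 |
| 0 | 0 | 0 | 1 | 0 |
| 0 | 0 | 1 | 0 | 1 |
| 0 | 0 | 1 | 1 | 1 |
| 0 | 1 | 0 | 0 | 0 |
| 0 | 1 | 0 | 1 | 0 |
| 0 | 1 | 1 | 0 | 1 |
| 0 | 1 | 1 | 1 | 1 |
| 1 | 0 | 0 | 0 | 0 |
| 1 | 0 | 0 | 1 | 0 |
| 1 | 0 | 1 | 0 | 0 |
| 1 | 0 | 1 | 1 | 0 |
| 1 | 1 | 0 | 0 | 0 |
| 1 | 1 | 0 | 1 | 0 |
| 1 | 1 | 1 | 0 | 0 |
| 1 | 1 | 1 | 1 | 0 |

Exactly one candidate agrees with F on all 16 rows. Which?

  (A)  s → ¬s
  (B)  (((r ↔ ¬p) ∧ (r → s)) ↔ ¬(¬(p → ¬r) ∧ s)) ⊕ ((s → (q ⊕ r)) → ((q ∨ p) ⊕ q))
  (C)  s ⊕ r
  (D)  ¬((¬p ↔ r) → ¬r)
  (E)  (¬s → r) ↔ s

(A): at (0,0,0,0) it gives 1, but F = 0 — eliminated.
(B): at (0,0,0,1) it gives 1, but F = 0 — eliminated.
(C): at (0,0,0,1) it gives 1, but F = 0 — eliminated.
(E): at (0,0,0,0) it gives 1, but F = 0 — eliminated.
Only (D) survives; checking it on all 16 rows confirms it matches F.

D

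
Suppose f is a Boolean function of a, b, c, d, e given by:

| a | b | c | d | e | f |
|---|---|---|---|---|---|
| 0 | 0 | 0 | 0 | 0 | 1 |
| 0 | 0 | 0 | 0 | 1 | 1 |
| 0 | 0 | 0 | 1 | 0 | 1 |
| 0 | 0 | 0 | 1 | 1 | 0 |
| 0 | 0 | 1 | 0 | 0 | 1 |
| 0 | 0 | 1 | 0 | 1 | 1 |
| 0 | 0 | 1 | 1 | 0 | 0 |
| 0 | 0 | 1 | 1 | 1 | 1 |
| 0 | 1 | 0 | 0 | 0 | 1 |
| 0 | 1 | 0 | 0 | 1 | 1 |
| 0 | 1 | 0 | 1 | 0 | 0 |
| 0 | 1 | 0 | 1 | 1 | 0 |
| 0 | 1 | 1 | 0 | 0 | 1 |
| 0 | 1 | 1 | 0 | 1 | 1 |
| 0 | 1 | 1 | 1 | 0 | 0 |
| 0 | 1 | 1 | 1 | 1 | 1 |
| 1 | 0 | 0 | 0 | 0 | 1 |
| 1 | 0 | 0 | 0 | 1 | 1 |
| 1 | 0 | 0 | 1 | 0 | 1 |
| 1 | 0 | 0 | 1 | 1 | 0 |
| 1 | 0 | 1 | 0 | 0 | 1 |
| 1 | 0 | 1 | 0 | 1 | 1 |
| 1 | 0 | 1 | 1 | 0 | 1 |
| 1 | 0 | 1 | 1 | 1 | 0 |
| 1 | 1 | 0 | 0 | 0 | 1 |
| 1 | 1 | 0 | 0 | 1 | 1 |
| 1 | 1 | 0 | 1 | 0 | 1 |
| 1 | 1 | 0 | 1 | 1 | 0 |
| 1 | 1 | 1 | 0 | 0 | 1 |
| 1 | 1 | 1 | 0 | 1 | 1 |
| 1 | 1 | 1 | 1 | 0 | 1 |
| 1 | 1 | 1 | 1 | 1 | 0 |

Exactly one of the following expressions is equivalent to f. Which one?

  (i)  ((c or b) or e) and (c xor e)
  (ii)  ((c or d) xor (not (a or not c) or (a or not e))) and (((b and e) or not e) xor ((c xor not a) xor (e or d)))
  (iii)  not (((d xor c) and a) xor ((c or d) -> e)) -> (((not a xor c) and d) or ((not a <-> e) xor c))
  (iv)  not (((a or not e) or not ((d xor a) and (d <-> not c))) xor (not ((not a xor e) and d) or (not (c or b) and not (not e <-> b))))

iv

(i) fails at (0,0,0,0,0): the formula yields 0, f is 1.
(ii) fails at (0,0,0,0,0): the formula yields 0, f is 1.
(iii) fails at (0,0,0,1,1): the formula yields 1, f is 0.
That leaves (iv). Evaluating it on every row reproduces the table of f exactly.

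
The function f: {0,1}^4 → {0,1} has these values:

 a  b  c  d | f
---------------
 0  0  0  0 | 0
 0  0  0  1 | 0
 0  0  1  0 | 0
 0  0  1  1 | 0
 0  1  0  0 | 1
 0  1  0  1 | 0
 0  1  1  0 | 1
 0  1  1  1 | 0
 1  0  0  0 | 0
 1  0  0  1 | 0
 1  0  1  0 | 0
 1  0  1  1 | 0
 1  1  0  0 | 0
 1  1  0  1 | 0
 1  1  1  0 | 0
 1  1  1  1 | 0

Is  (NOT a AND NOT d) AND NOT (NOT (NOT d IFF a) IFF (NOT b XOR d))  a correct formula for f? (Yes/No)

Evaluate (NOT a AND NOT d) AND NOT (NOT (NOT d IFF a) IFF (NOT b XOR d)) on each row and compare to f:
  a=0, b=0, c=0, d=0: formula gives 0, f = 0 ✓
  a=0, b=0, c=0, d=1: formula gives 0, f = 0 ✓
  a=0, b=0, c=1, d=0: formula gives 0, f = 0 ✓
  a=0, b=0, c=1, d=1: formula gives 0, f = 0 ✓
  …and likewise for the remaining 12 rows.
No disagreement on any input; they are logically equivalent.

Yes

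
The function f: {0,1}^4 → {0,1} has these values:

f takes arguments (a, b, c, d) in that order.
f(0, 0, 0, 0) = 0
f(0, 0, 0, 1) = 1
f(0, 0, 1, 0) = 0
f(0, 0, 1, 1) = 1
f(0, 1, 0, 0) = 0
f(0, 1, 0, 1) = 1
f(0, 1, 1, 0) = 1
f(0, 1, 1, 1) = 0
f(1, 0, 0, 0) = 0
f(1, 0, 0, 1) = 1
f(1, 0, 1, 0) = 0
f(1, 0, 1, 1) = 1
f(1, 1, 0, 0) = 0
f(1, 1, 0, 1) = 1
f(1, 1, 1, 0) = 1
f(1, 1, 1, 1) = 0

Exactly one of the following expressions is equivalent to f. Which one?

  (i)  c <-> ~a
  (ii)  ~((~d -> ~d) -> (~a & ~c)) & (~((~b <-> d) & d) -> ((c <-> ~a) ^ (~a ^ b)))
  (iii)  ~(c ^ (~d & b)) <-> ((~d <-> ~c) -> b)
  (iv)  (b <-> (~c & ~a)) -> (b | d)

(i) disagrees with f on (0,0,0,1) (formula → 0, table → 1); rule it out.
(ii) disagrees with f on (0,0,0,1) (formula → 0, table → 1); rule it out.
(iv) disagrees with f on (0,0,0,0) (formula → 1, table → 0); rule it out.
(iii) is the remaining candidate, and it agrees with f on all 16 inputs.

iii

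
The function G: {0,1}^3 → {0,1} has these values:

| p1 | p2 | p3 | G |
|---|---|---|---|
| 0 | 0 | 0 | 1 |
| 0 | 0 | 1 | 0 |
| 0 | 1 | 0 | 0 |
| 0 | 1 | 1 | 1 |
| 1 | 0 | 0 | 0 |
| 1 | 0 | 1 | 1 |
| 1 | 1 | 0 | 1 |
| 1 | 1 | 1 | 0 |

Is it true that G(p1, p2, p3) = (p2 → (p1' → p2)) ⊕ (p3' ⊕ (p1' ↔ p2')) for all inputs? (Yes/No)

Yes

Test each input against both G and the formula:
  p1=0, p2=0, p3=0: formula gives 1, G = 1 ✓
  p1=0, p2=0, p3=1: formula gives 0, G = 0 ✓
  p1=0, p2=1, p3=0: formula gives 0, G = 0 ✓
  p1=0, p2=1, p3=1: formula gives 1, G = 1 ✓
  p1=1, p2=0, p3=0: formula gives 0, G = 0 ✓
  … (the remaining 3 rows also agree.)
No disagreement on any input; they are logically equivalent.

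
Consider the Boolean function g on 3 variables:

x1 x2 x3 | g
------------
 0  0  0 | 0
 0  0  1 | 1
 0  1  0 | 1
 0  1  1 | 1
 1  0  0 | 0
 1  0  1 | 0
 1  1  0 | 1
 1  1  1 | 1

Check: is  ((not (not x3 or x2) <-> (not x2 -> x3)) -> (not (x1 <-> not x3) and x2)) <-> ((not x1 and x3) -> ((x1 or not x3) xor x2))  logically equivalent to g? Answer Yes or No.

Evaluate ((not (not x3 or x2) <-> (not x2 -> x3)) -> (not (x1 <-> not x3) and x2)) <-> ((not x1 and x3) -> ((x1 or not x3) xor x2)) on each row and compare to g:
  x1=0, x2=0, x3=0: formula gives 0, g = 0 ✓
  x1=0, x2=0, x3=1: formula gives 1, g = 1 ✓
  x1=0, x2=1, x3=0: formula gives 1, g = 1 ✓
  x1=0, x2=1, x3=1: formula gives 1, g = 1 ✓
  x1=1, x2=0, x3=0: formula gives 0, g = 0 ✓
  … (the remaining 3 rows also agree.)
No disagreement on any input; they are logically equivalent.

Yes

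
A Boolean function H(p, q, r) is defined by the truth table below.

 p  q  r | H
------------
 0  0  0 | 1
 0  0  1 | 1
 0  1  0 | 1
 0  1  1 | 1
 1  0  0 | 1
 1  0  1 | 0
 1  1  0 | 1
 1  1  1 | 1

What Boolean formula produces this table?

H(p, q, r) = ((p · q') · r)'

H is 0 on exactly one input, (1,0,1), whose minterm is p·¬q·r. So H is the negation of that single conjunction.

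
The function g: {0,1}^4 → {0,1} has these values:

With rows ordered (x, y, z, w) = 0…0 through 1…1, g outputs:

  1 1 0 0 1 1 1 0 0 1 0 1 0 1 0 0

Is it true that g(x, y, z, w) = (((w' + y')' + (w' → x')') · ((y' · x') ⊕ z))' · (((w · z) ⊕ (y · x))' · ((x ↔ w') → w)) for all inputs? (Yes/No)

No

Check the formula against g row by row:
  x=0, y=0, z=0, w=0: formula gives 1, g = 1 ✓
  x=0, y=0, z=0, w=1: formula gives 1, g = 1 ✓
  x=0, y=0, z=1, w=0: formula gives 1, but g = 0 ✗
A single disagreement suffices: at (0,0,1,0) they differ, so the formula does not compute g.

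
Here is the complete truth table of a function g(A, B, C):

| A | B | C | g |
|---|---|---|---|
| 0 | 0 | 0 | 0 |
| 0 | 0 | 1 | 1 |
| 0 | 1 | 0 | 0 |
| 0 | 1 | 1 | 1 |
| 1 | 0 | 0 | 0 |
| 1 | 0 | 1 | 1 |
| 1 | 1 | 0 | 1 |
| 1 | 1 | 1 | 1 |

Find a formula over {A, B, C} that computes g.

g(A, B, C) = ((((A' · B') · C') + ((A' · B) · C')) + ((A · B') · C'))'

There are just 3 zero rows: (0,0,0), (0,1,0), (1,0,0). Their minterms are ¬A·¬B·¬C, ¬A·B·¬C, A·¬B·¬C; the OR of those covers precisely the 0-outputs, and negating it yields g.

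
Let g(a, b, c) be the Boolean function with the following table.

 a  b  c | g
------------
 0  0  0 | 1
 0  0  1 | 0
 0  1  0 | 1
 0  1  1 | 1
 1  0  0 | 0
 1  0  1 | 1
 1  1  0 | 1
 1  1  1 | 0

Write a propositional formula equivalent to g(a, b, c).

g(a, b, c) = not ((((not a and not b) and c) or ((a and not b) and not c)) or ((a and b) and c))

The 0-rows are (0,0,1), (1,0,0), (1,1,1). Take each as a conjunction (¬a·¬b·c, a·¬b·¬c, a·b·c), form their disjunction, and complement — that gives a formula that is 1 everywhere g is.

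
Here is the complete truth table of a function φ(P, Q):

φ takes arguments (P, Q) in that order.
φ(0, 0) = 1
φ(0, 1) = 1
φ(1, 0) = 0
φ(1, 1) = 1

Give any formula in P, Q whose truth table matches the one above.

φ(P, Q) = P IMPLIES Q

This is P → Q (false only at 1,0).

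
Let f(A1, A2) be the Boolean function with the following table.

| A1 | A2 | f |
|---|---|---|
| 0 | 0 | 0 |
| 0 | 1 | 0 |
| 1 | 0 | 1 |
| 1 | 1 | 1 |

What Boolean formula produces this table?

f(A1, A2) = A1

The output simply equals A1.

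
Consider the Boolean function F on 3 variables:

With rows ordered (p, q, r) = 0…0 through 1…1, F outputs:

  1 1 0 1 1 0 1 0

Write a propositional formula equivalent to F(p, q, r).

F is 0 on only 3 rows — (0,1,0), (1,0,1), (1,1,1). Writing each as a minterm (¬p·q·¬r, p·¬q·r, p·q·r) and OR-ing them characterizes exactly where F=0, so F is the negation of that disjunction.

F(p, q, r) = ((((p' · q) · r') + ((p · q') · r)) + ((p · q) · r))'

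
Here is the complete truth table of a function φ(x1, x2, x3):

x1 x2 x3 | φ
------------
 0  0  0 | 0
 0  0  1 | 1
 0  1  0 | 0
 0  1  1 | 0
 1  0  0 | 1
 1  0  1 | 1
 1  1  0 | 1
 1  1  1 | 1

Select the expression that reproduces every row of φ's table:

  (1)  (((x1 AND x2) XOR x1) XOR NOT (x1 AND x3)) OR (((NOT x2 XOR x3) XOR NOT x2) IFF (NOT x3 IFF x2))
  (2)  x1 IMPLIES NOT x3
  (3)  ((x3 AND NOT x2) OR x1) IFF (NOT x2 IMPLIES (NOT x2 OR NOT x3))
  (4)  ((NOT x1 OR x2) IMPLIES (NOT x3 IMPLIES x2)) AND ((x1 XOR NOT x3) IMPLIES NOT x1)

3

(1) fails at (0,0,0): the formula yields 1, φ is 0.
(2) fails at (0,0,0): the formula yields 1, φ is 0.
(4) fails at (0,1,0): the formula yields 1, φ is 0.
Only (3) survives; checking it on all 8 rows confirms it matches φ.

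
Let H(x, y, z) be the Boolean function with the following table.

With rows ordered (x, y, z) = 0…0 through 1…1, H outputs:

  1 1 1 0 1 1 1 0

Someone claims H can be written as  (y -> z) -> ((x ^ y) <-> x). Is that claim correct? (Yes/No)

Yes

Check the formula against H row by row:
  x=0, y=0, z=0: formula gives 1, H = 1 ✓
  x=0, y=0, z=1: formula gives 1, H = 1 ✓
  x=0, y=1, z=0: formula gives 1, H = 1 ✓
  x=0, y=1, z=1: formula gives 0, H = 0 ✓
  x=1, y=0, z=0: formula gives 1, H = 1 ✓
  …and likewise for the remaining 3 rows.
No disagreement on any input; they are logically equivalent.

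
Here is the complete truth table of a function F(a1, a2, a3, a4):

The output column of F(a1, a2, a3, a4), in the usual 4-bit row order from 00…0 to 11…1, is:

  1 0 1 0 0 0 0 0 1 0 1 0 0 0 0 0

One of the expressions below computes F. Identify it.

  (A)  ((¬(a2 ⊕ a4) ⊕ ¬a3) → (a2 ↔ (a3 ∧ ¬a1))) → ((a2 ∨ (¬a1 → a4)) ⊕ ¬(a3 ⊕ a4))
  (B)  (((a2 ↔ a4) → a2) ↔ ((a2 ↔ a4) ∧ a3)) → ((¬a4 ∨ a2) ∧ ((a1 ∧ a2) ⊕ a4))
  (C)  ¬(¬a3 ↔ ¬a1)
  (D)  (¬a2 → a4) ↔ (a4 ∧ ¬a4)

(A): at (0,0,0,1) it gives 1, but F = 0 — eliminated.
(B): at (0,0,0,0) it gives 0, but F = 1 — eliminated.
(C): at (0,0,0,0) it gives 0, but F = 1 — eliminated.
That leaves (D). Evaluating it on every row reproduces the table of F exactly.

D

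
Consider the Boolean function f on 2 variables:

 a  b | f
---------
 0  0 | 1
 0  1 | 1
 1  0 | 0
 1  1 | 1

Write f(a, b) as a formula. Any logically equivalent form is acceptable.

This is a → b (false only at 1,0).

f(a, b) = a -> b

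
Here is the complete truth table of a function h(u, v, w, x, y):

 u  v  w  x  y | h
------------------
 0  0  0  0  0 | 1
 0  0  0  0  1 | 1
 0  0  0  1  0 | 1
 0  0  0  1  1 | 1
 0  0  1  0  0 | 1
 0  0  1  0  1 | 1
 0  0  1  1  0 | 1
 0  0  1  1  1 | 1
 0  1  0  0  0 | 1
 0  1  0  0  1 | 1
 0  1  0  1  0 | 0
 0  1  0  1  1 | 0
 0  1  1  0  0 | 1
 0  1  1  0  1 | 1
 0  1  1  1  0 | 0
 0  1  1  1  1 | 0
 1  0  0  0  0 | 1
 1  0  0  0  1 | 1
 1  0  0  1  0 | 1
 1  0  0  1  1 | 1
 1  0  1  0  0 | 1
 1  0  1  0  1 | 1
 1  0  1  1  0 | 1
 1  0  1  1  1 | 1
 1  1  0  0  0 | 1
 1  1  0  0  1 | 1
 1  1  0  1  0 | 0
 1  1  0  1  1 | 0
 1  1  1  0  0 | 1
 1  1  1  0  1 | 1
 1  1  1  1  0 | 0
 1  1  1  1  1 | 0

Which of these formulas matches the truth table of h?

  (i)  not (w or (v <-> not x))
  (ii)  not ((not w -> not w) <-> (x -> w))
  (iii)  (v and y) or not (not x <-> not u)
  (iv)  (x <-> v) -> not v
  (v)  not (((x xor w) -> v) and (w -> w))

(i): at (0,0,0,1,0) it gives 0, but h = 1 — eliminated.
(ii): at (0,0,0,0,0) it gives 0, but h = 1 — eliminated.
(iii): at (0,0,0,0,0) it gives 0, but h = 1 — eliminated.
(v): at (0,0,0,0,0) it gives 0, but h = 1 — eliminated.
Only (iv) survives; checking it on all 32 rows confirms it matches h.

iv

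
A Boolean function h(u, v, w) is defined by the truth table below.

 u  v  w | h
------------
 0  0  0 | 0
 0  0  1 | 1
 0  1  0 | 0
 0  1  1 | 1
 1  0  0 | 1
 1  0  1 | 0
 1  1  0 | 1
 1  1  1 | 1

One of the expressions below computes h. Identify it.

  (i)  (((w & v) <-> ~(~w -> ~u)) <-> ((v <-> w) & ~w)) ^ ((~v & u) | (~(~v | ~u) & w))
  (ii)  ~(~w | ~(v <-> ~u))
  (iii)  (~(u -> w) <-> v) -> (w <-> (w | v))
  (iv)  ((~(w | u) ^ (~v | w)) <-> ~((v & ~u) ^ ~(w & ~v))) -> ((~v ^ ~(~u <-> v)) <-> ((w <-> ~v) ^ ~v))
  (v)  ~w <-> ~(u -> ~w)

iv

(i) disagrees with h on (0,0,0) (formula → 1, table → 0); rule it out.
(ii) disagrees with h on (0,0,1) (formula → 0, table → 1); rule it out.
(iii) disagrees with h on (0,0,0) (formula → 1, table → 0); rule it out.
(v) disagrees with h on (1,0,0) (formula → 0, table → 1); rule it out.
Only (iv) survives; checking it on all 8 rows confirms it matches h.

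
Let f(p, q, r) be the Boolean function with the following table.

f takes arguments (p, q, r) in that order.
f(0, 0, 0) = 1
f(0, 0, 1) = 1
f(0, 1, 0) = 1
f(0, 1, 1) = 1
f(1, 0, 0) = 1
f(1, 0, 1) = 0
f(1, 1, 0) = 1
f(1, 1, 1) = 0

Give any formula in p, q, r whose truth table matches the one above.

f is 0 on only 2 rows — (1,0,1), (1,1,1). Writing each as a minterm (p·¬q·r, p·q·r) and OR-ing them characterizes exactly where f=0, so f is the negation of that disjunction.

f(p, q, r) = ¬(((p ∧ ¬q) ∧ r) ∨ ((p ∧ q) ∧ r))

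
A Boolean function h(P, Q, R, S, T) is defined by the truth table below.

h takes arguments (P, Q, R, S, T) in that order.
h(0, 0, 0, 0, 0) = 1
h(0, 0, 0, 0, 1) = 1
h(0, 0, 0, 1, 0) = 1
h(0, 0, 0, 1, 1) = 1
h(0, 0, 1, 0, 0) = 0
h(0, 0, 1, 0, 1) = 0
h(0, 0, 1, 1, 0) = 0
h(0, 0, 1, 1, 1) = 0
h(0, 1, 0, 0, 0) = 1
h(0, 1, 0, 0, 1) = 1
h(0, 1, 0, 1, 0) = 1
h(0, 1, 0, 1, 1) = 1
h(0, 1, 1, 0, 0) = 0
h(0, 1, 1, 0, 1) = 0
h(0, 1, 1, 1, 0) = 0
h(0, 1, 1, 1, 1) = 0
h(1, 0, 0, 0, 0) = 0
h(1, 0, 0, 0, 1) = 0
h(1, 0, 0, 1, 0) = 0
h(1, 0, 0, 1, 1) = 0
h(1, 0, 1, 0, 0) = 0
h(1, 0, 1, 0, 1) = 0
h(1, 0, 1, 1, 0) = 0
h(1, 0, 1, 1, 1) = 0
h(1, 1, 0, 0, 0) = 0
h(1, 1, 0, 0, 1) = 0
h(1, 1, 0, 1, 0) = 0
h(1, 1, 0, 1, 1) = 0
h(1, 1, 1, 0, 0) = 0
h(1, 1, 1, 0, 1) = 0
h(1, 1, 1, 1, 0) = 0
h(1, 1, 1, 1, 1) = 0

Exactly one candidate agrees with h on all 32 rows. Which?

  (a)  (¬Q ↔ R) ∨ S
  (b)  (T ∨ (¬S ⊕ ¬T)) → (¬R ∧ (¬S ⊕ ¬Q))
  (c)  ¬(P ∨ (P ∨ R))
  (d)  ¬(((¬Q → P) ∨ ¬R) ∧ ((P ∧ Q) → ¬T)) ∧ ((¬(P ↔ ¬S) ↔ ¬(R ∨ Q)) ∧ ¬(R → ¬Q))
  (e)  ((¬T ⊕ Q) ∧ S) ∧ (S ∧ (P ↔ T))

c

(a) fails at (0,0,0,0,0): the formula yields 0, h is 1.
(b) fails at (0,0,0,0,1): the formula yields 0, h is 1.
(d) fails at (0,0,0,0,0): the formula yields 0, h is 1.
(e) fails at (0,0,0,0,0): the formula yields 0, h is 1.
Only (c) survives; checking it on all 32 rows confirms it matches h.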